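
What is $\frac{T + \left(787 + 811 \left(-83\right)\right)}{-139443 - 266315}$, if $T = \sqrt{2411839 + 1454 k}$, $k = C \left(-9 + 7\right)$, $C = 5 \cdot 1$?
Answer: $\frac{33263}{202879} - \frac{\sqrt{2397299}}{405758} \approx 0.16014$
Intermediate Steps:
$C = 5$
$k = -10$ ($k = 5 \left(-9 + 7\right) = 5 \left(-2\right) = -10$)
$T = \sqrt{2397299}$ ($T = \sqrt{2411839 + 1454 \left(-10\right)} = \sqrt{2411839 - 14540} = \sqrt{2397299} \approx 1548.3$)
$\frac{T + \left(787 + 811 \left(-83\right)\right)}{-139443 - 266315} = \frac{\sqrt{2397299} + \left(787 + 811 \left(-83\right)\right)}{-139443 - 266315} = \frac{\sqrt{2397299} + \left(787 - 67313\right)}{-405758} = \left(\sqrt{2397299} - 66526\right) \left(- \frac{1}{405758}\right) = \left(-66526 + \sqrt{2397299}\right) \left(- \frac{1}{405758}\right) = \frac{33263}{202879} - \frac{\sqrt{2397299}}{405758}$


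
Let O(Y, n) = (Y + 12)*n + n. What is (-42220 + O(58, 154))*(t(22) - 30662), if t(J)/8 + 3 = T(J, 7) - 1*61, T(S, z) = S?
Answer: 969803428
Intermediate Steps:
O(Y, n) = n + n*(12 + Y) (O(Y, n) = (12 + Y)*n + n = n*(12 + Y) + n = n + n*(12 + Y))
t(J) = -512 + 8*J (t(J) = -24 + 8*(J - 1*61) = -24 + 8*(J - 61) = -24 + 8*(-61 + J) = -24 + (-488 + 8*J) = -512 + 8*J)
(-42220 + O(58, 154))*(t(22) - 30662) = (-42220 + 154*(13 + 58))*((-512 + 8*22) - 30662) = (-42220 + 154*71)*((-512 + 176) - 30662) = (-42220 + 10934)*(-336 - 30662) = -31286*(-30998) = 969803428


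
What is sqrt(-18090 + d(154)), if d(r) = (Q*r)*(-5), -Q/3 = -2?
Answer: I*sqrt(22710) ≈ 150.7*I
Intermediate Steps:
Q = 6 (Q = -3*(-2) = 6)
d(r) = -30*r (d(r) = (6*r)*(-5) = -30*r)
sqrt(-18090 + d(154)) = sqrt(-18090 - 30*154) = sqrt(-18090 - 4620) = sqrt(-22710) = I*sqrt(22710)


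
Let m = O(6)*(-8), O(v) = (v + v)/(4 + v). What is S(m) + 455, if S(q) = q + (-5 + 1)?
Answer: 2207/5 ≈ 441.40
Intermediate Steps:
O(v) = 2*v/(4 + v) (O(v) = (2*v)/(4 + v) = 2*v/(4 + v))
m = -48/5 (m = (2*6/(4 + 6))*(-8) = (2*6/10)*(-8) = (2*6*(⅒))*(-8) = (6/5)*(-8) = -48/5 ≈ -9.6000)
S(q) = -4 + q (S(q) = q - 4 = -4 + q)
S(m) + 455 = (-4 - 48/5) + 455 = -68/5 + 455 = 2207/5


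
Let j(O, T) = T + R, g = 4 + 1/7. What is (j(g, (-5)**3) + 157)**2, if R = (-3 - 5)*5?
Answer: 64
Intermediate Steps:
R = -40 (R = -8*5 = -40)
g = 29/7 (g = 4 + 1/7 = 29/7 ≈ 4.1429)
j(O, T) = -40 + T (j(O, T) = T - 40 = -40 + T)
(j(g, (-5)**3) + 157)**2 = ((-40 + (-5)**3) + 157)**2 = ((-40 - 125) + 157)**2 = (-165 + 157)**2 = (-8)**2 = 64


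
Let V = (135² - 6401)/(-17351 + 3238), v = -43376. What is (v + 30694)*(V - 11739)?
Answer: 2101208685742/14113 ≈ 1.4888e+8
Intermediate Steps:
V = -11824/14113 (V = (18225 - 6401)/(-14113) = 11824*(-1/14113) = -11824/14113 ≈ -0.83781)
(v + 30694)*(V - 11739) = (-43376 + 30694)*(-11824/14113 - 11739) = -12682*(-165684331/14113) = 2101208685742/14113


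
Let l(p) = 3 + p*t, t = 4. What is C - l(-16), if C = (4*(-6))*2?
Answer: 13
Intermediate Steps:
l(p) = 3 + 4*p (l(p) = 3 + p*4 = 3 + 4*p)
C = -48 (C = -24*2 = -48)
C - l(-16) = -48 - (3 + 4*(-16)) = -48 - (3 - 64) = -48 - 1*(-61) = -48 + 61 = 13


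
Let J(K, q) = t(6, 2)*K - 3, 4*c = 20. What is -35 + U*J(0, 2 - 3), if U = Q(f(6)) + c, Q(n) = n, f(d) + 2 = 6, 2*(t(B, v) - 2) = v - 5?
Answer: -62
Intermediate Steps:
t(B, v) = -1/2 + v/2 (t(B, v) = 2 + (v - 5)/2 = 2 + (-5 + v)/2 = 2 + (-5/2 + v/2) = -1/2 + v/2)
f(d) = 4 (f(d) = -2 + 6 = 4)
c = 5 (c = (1/4)*20 = 5)
J(K, q) = -3 + K/2 (J(K, q) = (-1/2 + (1/2)*2)*K - 3 = (-1/2 + 1)*K - 3 = K/2 - 3 = -3 + K/2)
U = 9 (U = 4 + 5 = 9)
-35 + U*J(0, 2 - 3) = -35 + 9*(-3 + (1/2)*0) = -35 + 9*(-3 + 0) = -35 + 9*(-3) = -35 - 27 = -62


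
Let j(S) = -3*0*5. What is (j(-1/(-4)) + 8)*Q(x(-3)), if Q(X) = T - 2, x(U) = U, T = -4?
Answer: -48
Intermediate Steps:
j(S) = 0 (j(S) = 0*5 = 0)
Q(X) = -6 (Q(X) = -4 - 2 = -6)
(j(-1/(-4)) + 8)*Q(x(-3)) = (0 + 8)*(-6) = 8*(-6) = -48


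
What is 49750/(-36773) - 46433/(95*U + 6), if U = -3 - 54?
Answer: 1438382959/198905157 ≈ 7.2315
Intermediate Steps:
U = -57
49750/(-36773) - 46433/(95*U + 6) = 49750/(-36773) - 46433/(95*(-57) + 6) = 49750*(-1/36773) - 46433/(-5415 + 6) = -49750/36773 - 46433/(-5409) = -49750/36773 - 46433*(-1/5409) = -49750/36773 + 46433/5409 = 1438382959/198905157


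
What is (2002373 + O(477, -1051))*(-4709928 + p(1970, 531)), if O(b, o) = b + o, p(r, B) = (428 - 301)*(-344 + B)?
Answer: -9380788436021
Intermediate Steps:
p(r, B) = -43688 + 127*B (p(r, B) = 127*(-344 + B) = -43688 + 127*B)
(2002373 + O(477, -1051))*(-4709928 + p(1970, 531)) = (2002373 + (477 - 1051))*(-4709928 + (-43688 + 127*531)) = (2002373 - 574)*(-4709928 + (-43688 + 67437)) = 2001799*(-4709928 + 23749) = 2001799*(-4686179) = -9380788436021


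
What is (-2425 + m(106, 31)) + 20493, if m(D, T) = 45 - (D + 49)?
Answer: 17958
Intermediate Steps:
m(D, T) = -4 - D (m(D, T) = 45 - (49 + D) = 45 + (-49 - D) = -4 - D)
(-2425 + m(106, 31)) + 20493 = (-2425 + (-4 - 1*106)) + 20493 = (-2425 + (-4 - 106)) + 20493 = (-2425 - 110) + 20493 = -2535 + 20493 = 17958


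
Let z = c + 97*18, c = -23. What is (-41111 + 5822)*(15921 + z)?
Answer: -622639116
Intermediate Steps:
z = 1723 (z = -23 + 97*18 = -23 + 1746 = 1723)
(-41111 + 5822)*(15921 + z) = (-41111 + 5822)*(15921 + 1723) = -35289*17644 = -622639116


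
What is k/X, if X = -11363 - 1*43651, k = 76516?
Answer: -38258/27507 ≈ -1.3908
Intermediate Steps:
X = -55014 (X = -11363 - 43651 = -55014)
k/X = 76516/(-55014) = 76516*(-1/55014) = -38258/27507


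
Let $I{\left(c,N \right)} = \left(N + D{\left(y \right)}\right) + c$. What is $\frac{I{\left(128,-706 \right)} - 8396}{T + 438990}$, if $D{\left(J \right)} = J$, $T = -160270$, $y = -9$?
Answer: $- \frac{691}{21440} \approx -0.032229$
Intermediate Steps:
$I{\left(c,N \right)} = -9 + N + c$ ($I{\left(c,N \right)} = \left(N - 9\right) + c = \left(-9 + N\right) + c = -9 + N + c$)
$\frac{I{\left(128,-706 \right)} - 8396}{T + 438990} = \frac{\left(-9 - 706 + 128\right) - 8396}{-160270 + 438990} = \frac{-587 - 8396}{278720} = \left(-8983\right) \frac{1}{278720} = - \frac{691}{21440}$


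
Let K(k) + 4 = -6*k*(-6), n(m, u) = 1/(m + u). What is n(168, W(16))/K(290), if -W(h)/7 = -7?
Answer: 1/2264612 ≈ 4.4158e-7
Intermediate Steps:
W(h) = 49 (W(h) = -7*(-7) = 49)
K(k) = -4 + 36*k (K(k) = -4 - 6*k*(-6) = -4 + 36*k)
n(168, W(16))/K(290) = 1/((168 + 49)*(-4 + 36*290)) = 1/(217*(-4 + 10440)) = (1/217)/10436 = (1/217)*(1/10436) = 1/2264612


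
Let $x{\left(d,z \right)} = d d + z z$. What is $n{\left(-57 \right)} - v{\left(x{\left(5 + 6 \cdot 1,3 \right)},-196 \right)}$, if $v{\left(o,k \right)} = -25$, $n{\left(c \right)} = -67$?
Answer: $-42$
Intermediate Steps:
$x{\left(d,z \right)} = d^{2} + z^{2}$
$n{\left(-57 \right)} - v{\left(x{\left(5 + 6 \cdot 1,3 \right)},-196 \right)} = -67 - -25 = -67 + 25 = -42$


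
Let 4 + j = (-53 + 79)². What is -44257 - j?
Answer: -44929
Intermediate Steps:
j = 672 (j = -4 + (-53 + 79)² = -4 + 26² = -4 + 676 = 672)
-44257 - j = -44257 - 1*672 = -44257 - 672 = -44929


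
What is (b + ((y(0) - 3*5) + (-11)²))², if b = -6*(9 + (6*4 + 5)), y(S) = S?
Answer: 14884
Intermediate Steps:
b = -228 (b = -6*(9 + (24 + 5)) = -6*(9 + 29) = -6*38 = -228)
(b + ((y(0) - 3*5) + (-11)²))² = (-228 + ((0 - 3*5) + (-11)²))² = (-228 + ((0 - 15) + 121))² = (-228 + (-15 + 121))² = (-228 + 106)² = (-122)² = 14884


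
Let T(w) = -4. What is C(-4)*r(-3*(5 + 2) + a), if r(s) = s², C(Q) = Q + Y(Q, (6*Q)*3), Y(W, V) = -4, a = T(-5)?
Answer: -5000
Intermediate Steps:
a = -4
C(Q) = -4 + Q (C(Q) = Q - 4 = -4 + Q)
C(-4)*r(-3*(5 + 2) + a) = (-4 - 4)*(-3*(5 + 2) - 4)² = -8*(-3*7 - 4)² = -8*(-1*21 - 4)² = -8*(-21 - 4)² = -8*(-25)² = -8*625 = -5000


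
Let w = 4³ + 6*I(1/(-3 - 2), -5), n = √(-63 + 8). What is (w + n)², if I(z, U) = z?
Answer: 97221/25 + 628*I*√55/5 ≈ 3888.8 + 931.47*I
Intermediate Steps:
n = I*√55 (n = √(-55) = I*√55 ≈ 7.4162*I)
w = 314/5 (w = 4³ + 6/(-3 - 2) = 64 + 6/(-5) = 64 + 6*(-⅕) = 64 - 6/5 = 314/5 ≈ 62.800)
(w + n)² = (314/5 + I*√55)²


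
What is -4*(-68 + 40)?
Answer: 112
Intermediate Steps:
-4*(-68 + 40) = -4*(-28) = 112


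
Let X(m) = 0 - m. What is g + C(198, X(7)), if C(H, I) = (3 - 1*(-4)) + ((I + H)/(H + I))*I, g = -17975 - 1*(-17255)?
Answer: -720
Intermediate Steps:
g = -720 (g = -17975 + 17255 = -720)
X(m) = -m
C(H, I) = 7 + I (C(H, I) = (3 + 4) + ((H + I)/(H + I))*I = 7 + 1*I = 7 + I)
g + C(198, X(7)) = -720 + (7 - 1*7) = -720 + (7 - 7) = -720 + 0 = -720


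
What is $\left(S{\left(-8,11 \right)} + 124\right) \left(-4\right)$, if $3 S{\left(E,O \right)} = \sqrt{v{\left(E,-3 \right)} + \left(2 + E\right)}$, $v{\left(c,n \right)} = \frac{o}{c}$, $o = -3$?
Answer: $-496 - i \sqrt{10} \approx -496.0 - 3.1623 i$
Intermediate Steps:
$v{\left(c,n \right)} = - \frac{3}{c}$
$S{\left(E,O \right)} = \frac{\sqrt{2 + E - \frac{3}{E}}}{3}$ ($S{\left(E,O \right)} = \frac{\sqrt{- \frac{3}{E} + \left(2 + E\right)}}{3} = \frac{\sqrt{2 + E - \frac{3}{E}}}{3}$)
$\left(S{\left(-8,11 \right)} + 124\right) \left(-4\right) = \left(\frac{\sqrt{2 - 8 - \frac{3}{-8}}}{3} + 124\right) \left(-4\right) = \left(\frac{\sqrt{2 - 8 - - \frac{3}{8}}}{3} + 124\right) \left(-4\right) = \left(\frac{\sqrt{2 - 8 + \frac{3}{8}}}{3} + 124\right) \left(-4\right) = \left(\frac{\sqrt{- \frac{45}{8}}}{3} + 124\right) \left(-4\right) = \left(\frac{\frac{3}{4} i \sqrt{10}}{3} + 124\right) \left(-4\right) = \left(\frac{i \sqrt{10}}{4} + 124\right) \left(-4\right) = \left(124 + \frac{i \sqrt{10}}{4}\right) \left(-4\right) = -496 - i \sqrt{10}$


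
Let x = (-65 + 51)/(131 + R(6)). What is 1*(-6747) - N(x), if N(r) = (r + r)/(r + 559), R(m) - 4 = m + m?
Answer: -79189535/11737 ≈ -6747.0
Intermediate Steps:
R(m) = 4 + 2*m (R(m) = 4 + (m + m) = 4 + 2*m)
x = -2/21 (x = (-65 + 51)/(131 + (4 + 2*6)) = -14/(131 + (4 + 12)) = -14/(131 + 16) = -14/147 = -14*1/147 = -2/21 ≈ -0.095238)
N(r) = 2*r/(559 + r) (N(r) = (2*r)/(559 + r) = 2*r/(559 + r))
1*(-6747) - N(x) = 1*(-6747) - 2*(-2)/(21*(559 - 2/21)) = -6747 - 2*(-2)/(21*11737/21) = -6747 - 2*(-2)*21/(21*11737) = -6747 - 1*(-4/11737) = -6747 + 4/11737 = -79189535/11737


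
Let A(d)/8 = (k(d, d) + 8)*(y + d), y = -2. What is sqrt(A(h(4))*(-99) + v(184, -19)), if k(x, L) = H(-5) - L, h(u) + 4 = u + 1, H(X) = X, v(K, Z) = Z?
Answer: sqrt(1565) ≈ 39.560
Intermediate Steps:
h(u) = -3 + u (h(u) = -4 + (u + 1) = -4 + (1 + u) = -3 + u)
k(x, L) = -5 - L
A(d) = 8*(-2 + d)*(3 - d) (A(d) = 8*(((-5 - d) + 8)*(-2 + d)) = 8*((3 - d)*(-2 + d)) = 8*((-2 + d)*(3 - d)) = 8*(-2 + d)*(3 - d))
sqrt(A(h(4))*(-99) + v(184, -19)) = sqrt((-48 - 8*(-3 + 4)**2 + 40*(-3 + 4))*(-99) - 19) = sqrt((-48 - 8*1**2 + 40*1)*(-99) - 19) = sqrt((-48 - 8*1 + 40)*(-99) - 19) = sqrt((-48 - 8 + 40)*(-99) - 19) = sqrt(-16*(-99) - 19) = sqrt(1584 - 19) = sqrt(1565)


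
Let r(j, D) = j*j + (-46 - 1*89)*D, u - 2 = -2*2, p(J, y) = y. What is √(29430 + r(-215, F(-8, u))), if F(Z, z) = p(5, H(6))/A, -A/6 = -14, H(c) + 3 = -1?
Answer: √3707410/7 ≈ 275.07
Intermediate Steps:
H(c) = -4 (H(c) = -3 - 1 = -4)
A = 84 (A = -6*(-14) = 84)
u = -2 (u = 2 - 2*2 = 2 - 4 = -2)
F(Z, z) = -1/21 (F(Z, z) = -4/84 = -4*1/84 = -1/21)
r(j, D) = j² - 135*D (r(j, D) = j² + (-46 - 89)*D = j² - 135*D)
√(29430 + r(-215, F(-8, u))) = √(29430 + ((-215)² - 135*(-1/21))) = √(29430 + (46225 + 45/7)) = √(29430 + 323620/7) = √(529630/7) = √3707410/7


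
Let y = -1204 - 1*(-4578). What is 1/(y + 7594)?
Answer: 1/10968 ≈ 9.1174e-5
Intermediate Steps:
y = 3374 (y = -1204 + 4578 = 3374)
1/(y + 7594) = 1/(3374 + 7594) = 1/10968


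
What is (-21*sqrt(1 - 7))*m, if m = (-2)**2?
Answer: -84*I*sqrt(6) ≈ -205.76*I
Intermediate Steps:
m = 4
(-21*sqrt(1 - 7))*m = -21*sqrt(1 - 7)*4 = -21*I*sqrt(6)*4 = -84*I*sqrt(6)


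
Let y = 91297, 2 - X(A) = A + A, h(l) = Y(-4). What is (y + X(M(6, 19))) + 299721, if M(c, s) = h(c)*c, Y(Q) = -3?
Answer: 391056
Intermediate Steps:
h(l) = -3
M(c, s) = -3*c
X(A) = 2 - 2*A (X(A) = 2 - (A + A) = 2 - 2*A)
(y + X(M(6, 19))) + 299721 = (91297 + (2 - (-6)*6)) + 299721 = (91297 + (2 - 2*(-18))) + 299721 = (91297 + (2 + 36)) + 299721 = (91297 + 38) + 299721 = 91335 + 299721 = 391056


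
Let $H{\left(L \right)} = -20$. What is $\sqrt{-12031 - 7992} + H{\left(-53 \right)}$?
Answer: $-20 + i \sqrt{20023} \approx -20.0 + 141.5 i$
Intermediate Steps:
$\sqrt{-12031 - 7992} + H{\left(-53 \right)} = \sqrt{-12031 - 7992} - 20 = \sqrt{-20023} - 20 = i \sqrt{20023} - 20 = -20 + i \sqrt{20023}$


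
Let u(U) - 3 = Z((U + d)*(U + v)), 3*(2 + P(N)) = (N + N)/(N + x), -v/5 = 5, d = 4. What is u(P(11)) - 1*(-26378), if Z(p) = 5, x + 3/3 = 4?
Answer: 26386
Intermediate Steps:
v = -25 (v = -5*5 = -25)
x = 3 (x = -1 + 4 = 3)
P(N) = -2 + 2*N/(3*(3 + N)) (P(N) = -2 + ((N + N)/(N + 3))/3 = -2 + ((2*N)/(3 + N))/3 = -2 + (2*N/(3 + N))/3 = -2 + 2*N/(3*(3 + N)))
u(U) = 8 (u(U) = 3 + 5 = 8)
u(P(11)) - 1*(-26378) = 8 - 1*(-26378) = 8 + 26378 = 26386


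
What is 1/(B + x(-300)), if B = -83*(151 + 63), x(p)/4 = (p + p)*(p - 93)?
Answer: 1/925438 ≈ 1.0806e-6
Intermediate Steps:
x(p) = 8*p*(-93 + p) (x(p) = 4*((p + p)*(p - 93)) = 4*((2*p)*(-93 + p)) = 4*(2*p*(-93 + p)) = 8*p*(-93 + p))
B = -17762 (B = -83*214 = -17762)
1/(B + x(-300)) = 1/(-17762 + 8*(-300)*(-93 - 300)) = 1/(-17762 + 8*(-300)*(-393)) = 1/(-17762 + 943200) = 1/925438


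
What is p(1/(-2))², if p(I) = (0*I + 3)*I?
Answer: 9/4 ≈ 2.2500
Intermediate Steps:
p(I) = 3*I (p(I) = (0 + 3)*I = 3*I)
p(1/(-2))² = (3/(-2))² = (3*(-½))² = (-3/2)² = 9/4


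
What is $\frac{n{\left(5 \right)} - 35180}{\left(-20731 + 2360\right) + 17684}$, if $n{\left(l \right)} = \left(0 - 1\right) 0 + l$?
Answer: $\frac{11725}{229} \approx 51.201$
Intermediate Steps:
$n{\left(l \right)} = l$ ($n{\left(l \right)} = \left(-1\right) 0 + l = 0 + l = l$)
$\frac{n{\left(5 \right)} - 35180}{\left(-20731 + 2360\right) + 17684} = \frac{5 - 35180}{\left(-20731 + 2360\right) + 17684} = - \frac{35175}{-18371 + 17684} = - \frac{35175}{-687} = \left(-35175\right) \left(- \frac{1}{687}\right) = \frac{11725}{229}$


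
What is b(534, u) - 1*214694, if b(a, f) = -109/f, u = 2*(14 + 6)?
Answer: -8587869/40 ≈ -2.1470e+5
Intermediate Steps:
u = 40 (u = 2*20 = 40)
b(534, u) - 1*214694 = -109/40 - 1*214694 = -109*1/40 - 214694 = -109/40 - 214694 = -8587869/40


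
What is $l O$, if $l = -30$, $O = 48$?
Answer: $-1440$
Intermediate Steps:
$l O = \left(-30\right) 48 = -1440$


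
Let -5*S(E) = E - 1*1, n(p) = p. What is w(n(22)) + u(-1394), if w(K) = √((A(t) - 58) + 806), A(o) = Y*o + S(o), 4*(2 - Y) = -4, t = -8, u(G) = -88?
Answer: -88 + √18145/5 ≈ -61.059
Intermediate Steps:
Y = 3 (Y = 2 - ¼*(-4) = 2 + 1 = 3)
S(E) = ⅕ - E/5 (S(E) = -(E - 1*1)/5 = -(E - 1)/5 = -(-1 + E)/5 = ⅕ - E/5)
A(o) = ⅕ + 14*o/5 (A(o) = 3*o + (⅕ - o/5) = ⅕ + 14*o/5)
w(K) = √18145/5 (w(K) = √(((⅕ + (14/5)*(-8)) - 58) + 806) = √(((⅕ - 112/5) - 58) + 806) = √((-111/5 - 58) + 806) = √(-401/5 + 806) = √(3629/5) = √18145/5)
w(n(22)) + u(-1394) = √18145/5 - 88 = -88 + √18145/5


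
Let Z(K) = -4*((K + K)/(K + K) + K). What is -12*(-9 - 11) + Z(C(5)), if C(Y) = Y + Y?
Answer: 196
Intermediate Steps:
C(Y) = 2*Y
Z(K) = -4 - 4*K (Z(K) = -4*((2*K)/((2*K)) + K) = -4*((2*K)*(1/(2*K)) + K) = -4*(1 + K) = -4 - 4*K)
-12*(-9 - 11) + Z(C(5)) = -12*(-9 - 11) + (-4 - 8*5) = -12*(-20) + (-4 - 4*10) = -6*(-40) + (-4 - 40) = 240 - 44 = 196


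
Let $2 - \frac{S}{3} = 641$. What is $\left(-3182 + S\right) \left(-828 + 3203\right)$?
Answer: $-12110125$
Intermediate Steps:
$S = -1917$ ($S = 6 - 1923 = -1917$)
$\left(-3182 + S\right) \left(-828 + 3203\right) = \left(-3182 - 1917\right) \left(-828 + 3203\right) = \left(-5099\right) 2375 = -12110125$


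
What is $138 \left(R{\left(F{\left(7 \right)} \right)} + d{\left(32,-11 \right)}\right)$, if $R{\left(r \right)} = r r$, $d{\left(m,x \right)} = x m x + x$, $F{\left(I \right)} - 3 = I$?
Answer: $546618$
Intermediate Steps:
$F{\left(I \right)} = 3 + I$
$d{\left(m,x \right)} = x + m x^{2}$ ($d{\left(m,x \right)} = m x x + x = m x^{2} + x = x + m x^{2}$)
$R{\left(r \right)} = r^{2}$
$138 \left(R{\left(F{\left(7 \right)} \right)} + d{\left(32,-11 \right)}\right) = 138 \left(\left(3 + 7\right)^{2} - 11 \left(1 + 32 \left(-11\right)\right)\right) = 138 \left(10^{2} - 11 \left(1 - 352\right)\right) = 138 \left(100 - -3861\right) = 138 \left(100 + 3861\right) = 138 \cdot 3961 = 546618$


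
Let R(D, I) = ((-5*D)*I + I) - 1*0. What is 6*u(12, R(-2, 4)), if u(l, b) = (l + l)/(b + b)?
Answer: 18/11 ≈ 1.6364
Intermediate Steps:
R(D, I) = I - 5*D*I (R(D, I) = (-5*D*I + I) + 0 = (I - 5*D*I) + 0 = I - 5*D*I)
u(l, b) = l/b (u(l, b) = (2*l)/((2*b)) = (2*l)*(1/(2*b)) = l/b)
6*u(12, R(-2, 4)) = 6*(12/((4*(1 - 5*(-2))))) = 6*(12/((4*(1 + 10)))) = 6*(12/((4*11))) = 6*(12/44) = 6*(12*(1/44)) = 6*(3/11) = 18/11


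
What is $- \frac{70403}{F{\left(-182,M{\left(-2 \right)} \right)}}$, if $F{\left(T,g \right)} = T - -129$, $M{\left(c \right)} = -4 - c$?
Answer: $\frac{70403}{53} \approx 1328.4$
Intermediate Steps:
$F{\left(T,g \right)} = 129 + T$ ($F{\left(T,g \right)} = T + 129 = 129 + T$)
$- \frac{70403}{F{\left(-182,M{\left(-2 \right)} \right)}} = - \frac{70403}{129 - 182} = - \frac{70403}{-53} = \left(-70403\right) \left(- \frac{1}{53}\right) = \frac{70403}{53}$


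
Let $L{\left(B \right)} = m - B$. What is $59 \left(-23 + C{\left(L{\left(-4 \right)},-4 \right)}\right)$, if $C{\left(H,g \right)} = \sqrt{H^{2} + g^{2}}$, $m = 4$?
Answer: $-1357 + 236 \sqrt{5} \approx -829.29$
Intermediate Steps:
$L{\left(B \right)} = 4 - B$
$59 \left(-23 + C{\left(L{\left(-4 \right)},-4 \right)}\right) = 59 \left(-23 + \sqrt{\left(4 - -4\right)^{2} + \left(-4\right)^{2}}\right) = 59 \left(-23 + \sqrt{\left(4 + 4\right)^{2} + 16}\right) = 59 \left(-23 + \sqrt{8^{2} + 16}\right) = 59 \left(-23 + \sqrt{64 + 16}\right) = 59 \left(-23 + \sqrt{80}\right) = 59 \left(-23 + 4 \sqrt{5}\right) = -1357 + 236 \sqrt{5}$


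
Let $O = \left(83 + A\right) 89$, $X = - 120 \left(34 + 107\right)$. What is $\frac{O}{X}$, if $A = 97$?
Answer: $- \frac{89}{94} \approx -0.94681$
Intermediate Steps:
$X = -16920$ ($X = \left(-120\right) 141 = -16920$)
$O = 16020$ ($O = \left(83 + 97\right) 89 = 180 \cdot 89 = 16020$)
$\frac{O}{X} = \frac{16020}{-16920} = 16020 \left(- \frac{1}{16920}\right) = - \frac{89}{94}$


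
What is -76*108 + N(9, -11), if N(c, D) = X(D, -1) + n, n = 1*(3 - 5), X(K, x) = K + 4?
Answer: -8217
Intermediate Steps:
X(K, x) = 4 + K
n = -2 (n = 1*(-2) = -2)
N(c, D) = 2 + D (N(c, D) = (4 + D) - 2 = 2 + D)
-76*108 + N(9, -11) = -76*108 + (2 - 11) = -8208 - 9 = -8217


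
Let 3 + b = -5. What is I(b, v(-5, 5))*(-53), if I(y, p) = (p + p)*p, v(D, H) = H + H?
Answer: -10600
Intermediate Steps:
v(D, H) = 2*H
b = -8 (b = -3 - 5 = -8)
I(y, p) = 2*p² (I(y, p) = (2*p)*p = 2*p²)
I(b, v(-5, 5))*(-53) = (2*(2*5)²)*(-53) = (2*10²)*(-53) = (2*100)*(-53) = 200*(-53) = -10600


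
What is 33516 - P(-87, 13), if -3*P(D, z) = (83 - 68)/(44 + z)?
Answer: 1910417/57 ≈ 33516.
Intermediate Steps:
P(D, z) = -5/(44 + z) (P(D, z) = -(83 - 68)/(3*(44 + z)) = -5/(44 + z))
33516 - P(-87, 13) = 33516 - (-5)/(44 + 13) = 33516 - (-5)/57 = 33516 - 1*(-5/57) = 33516 + 5/57 = 1910417/57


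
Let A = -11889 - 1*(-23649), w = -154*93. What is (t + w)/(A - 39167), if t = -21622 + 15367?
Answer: 20577/27407 ≈ 0.75079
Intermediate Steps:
w = -14322
A = 11760 (A = -11889 + 23649 = 11760)
t = -6255
(t + w)/(A - 39167) = (-6255 - 14322)/(11760 - 39167) = -20577/(-27407) = -20577*(-1/27407) = 20577/27407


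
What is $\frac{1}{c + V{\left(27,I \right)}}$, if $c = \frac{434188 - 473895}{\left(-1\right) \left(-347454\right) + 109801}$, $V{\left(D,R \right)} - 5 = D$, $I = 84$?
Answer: $\frac{457255}{14592453} \approx 0.031335$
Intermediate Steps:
$V{\left(D,R \right)} = 5 + D$
$c = - \frac{39707}{457255}$ ($c = - \frac{39707}{347454 + 109801} = - \frac{39707}{457255} \approx -0.086838$)
$\frac{1}{c + V{\left(27,I \right)}} = \frac{1}{- \frac{39707}{457255} + \left(5 + 27\right)} = \frac{1}{- \frac{39707}{457255} + 32} = \frac{1}{\frac{14592453}{457255}} = \frac{457255}{14592453}$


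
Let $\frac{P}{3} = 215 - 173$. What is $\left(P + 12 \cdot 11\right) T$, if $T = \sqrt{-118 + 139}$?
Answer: $258 \sqrt{21} \approx 1182.3$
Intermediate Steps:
$P = 126$ ($P = 3 \left(215 - 173\right) = 3 \cdot 42 = 126$)
$T = \sqrt{21} \approx 4.5826$
$\left(P + 12 \cdot 11\right) T = \left(126 + 12 \cdot 11\right) \sqrt{21} = \left(126 + 132\right) \sqrt{21} = 258 \sqrt{21}$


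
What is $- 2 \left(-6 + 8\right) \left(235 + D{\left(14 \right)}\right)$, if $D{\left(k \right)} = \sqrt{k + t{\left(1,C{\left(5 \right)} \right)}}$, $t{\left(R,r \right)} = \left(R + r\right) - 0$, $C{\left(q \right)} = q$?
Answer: $-940 - 8 \sqrt{5} \approx -957.89$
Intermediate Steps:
$t{\left(R,r \right)} = R + r$ ($t{\left(R,r \right)} = \left(R + r\right) + 0 = R + r$)
$D{\left(k \right)} = \sqrt{6 + k}$ ($D{\left(k \right)} = \sqrt{k + \left(1 + 5\right)} = \sqrt{k + 6} = \sqrt{6 + k}$)
$- 2 \left(-6 + 8\right) \left(235 + D{\left(14 \right)}\right) = - 2 \left(-6 + 8\right) \left(235 + \sqrt{6 + 14}\right) = \left(-2\right) 2 \left(235 + \sqrt{20}\right) = - 4 \left(235 + 2 \sqrt{5}\right) = -940 - 8 \sqrt{5}$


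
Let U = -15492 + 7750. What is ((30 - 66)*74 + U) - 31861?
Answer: -42267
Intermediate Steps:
U = -7742
((30 - 66)*74 + U) - 31861 = ((30 - 66)*74 - 7742) - 31861 = (-36*74 - 7742) - 31861 = (-2664 - 7742) - 31861 = -10406 - 31861 = -42267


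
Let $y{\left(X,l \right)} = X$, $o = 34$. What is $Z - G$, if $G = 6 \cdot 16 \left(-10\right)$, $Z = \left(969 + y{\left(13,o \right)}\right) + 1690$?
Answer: $3632$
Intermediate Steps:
$Z = 2672$ ($Z = \left(969 + 13\right) + 1690 = 982 + 1690 = 2672$)
$G = -960$ ($G = 96 \left(-10\right) = -960$)
$Z - G = 2672 - -960 = 2672 + 960 = 3632$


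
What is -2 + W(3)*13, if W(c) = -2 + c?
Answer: 11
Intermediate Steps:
-2 + W(3)*13 = -2 + (-2 + 3)*13 = -2 + 1*13 = -2 + 13 = 11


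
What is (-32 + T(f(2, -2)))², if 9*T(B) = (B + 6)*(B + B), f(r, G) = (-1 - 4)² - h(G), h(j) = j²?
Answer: 8836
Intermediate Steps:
f(r, G) = 25 - G² (f(r, G) = (-1 - 4)² - G² = (-5)² - G² = 25 - G²)
T(B) = 2*B*(6 + B)/9 (T(B) = ((B + 6)*(B + B))/9 = ((6 + B)*(2*B))/9 = (2*B*(6 + B))/9 = 2*B*(6 + B)/9)
(-32 + T(f(2, -2)))² = (-32 + 2*(25 - 1*(-2)²)*(6 + (25 - 1*(-2)²))/9)² = (-32 + 2*(25 - 1*4)*(6 + (25 - 1*4))/9)² = (-32 + 2*(25 - 4)*(6 + (25 - 4))/9)² = (-32 + (2/9)*21*(6 + 21))² = (-32 + (2/9)*21*27)² = (-32 + 126)² = 94² = 8836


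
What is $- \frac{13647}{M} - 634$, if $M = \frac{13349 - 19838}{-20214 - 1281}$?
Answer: $- \frac{33050699}{721} \approx -45840.0$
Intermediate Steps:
$M = \frac{2163}{7165}$ ($M = - \frac{6489}{-21495} = \left(-6489\right) \left(- \frac{1}{21495}\right) = \frac{2163}{7165} \approx 0.30188$)
$- \frac{13647}{M} - 634 = - \frac{13647}{\frac{2163}{7165}} - 634 = \left(-13647\right) \frac{7165}{2163} - 634 = - \frac{32593585}{721} - 634 = - \frac{33050699}{721}$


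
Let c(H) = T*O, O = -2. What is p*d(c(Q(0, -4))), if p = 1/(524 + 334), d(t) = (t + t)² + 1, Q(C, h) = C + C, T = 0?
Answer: 1/858 ≈ 0.0011655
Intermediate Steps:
Q(C, h) = 2*C
c(H) = 0 (c(H) = 0*(-2) = 0)
d(t) = 1 + 4*t² (d(t) = (2*t)² + 1 = 4*t² + 1 = 1 + 4*t²)
p = 1/858 ≈ 0.0011655
p*d(c(Q(0, -4))) = (1 + 4*0²)/858 = (1 + 4*0)/858 = (1 + 0)/858 = (1/858)*1 = 1/858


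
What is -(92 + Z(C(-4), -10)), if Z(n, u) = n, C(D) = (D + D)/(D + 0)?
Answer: -94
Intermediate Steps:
C(D) = 2 (C(D) = (2*D)/D = 2)
-(92 + Z(C(-4), -10)) = -(92 + 2) = -1*94 = -94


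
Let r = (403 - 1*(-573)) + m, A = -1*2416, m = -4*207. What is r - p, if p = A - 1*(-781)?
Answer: 1783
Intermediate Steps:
m = -828
A = -2416
p = -1635 (p = -2416 - 1*(-781) = -2416 + 781 = -1635)
r = 148 (r = (403 - 1*(-573)) - 828 = (403 + 573) - 828 = 976 - 828 = 148)
r - p = 148 - 1*(-1635) = 148 + 1635 = 1783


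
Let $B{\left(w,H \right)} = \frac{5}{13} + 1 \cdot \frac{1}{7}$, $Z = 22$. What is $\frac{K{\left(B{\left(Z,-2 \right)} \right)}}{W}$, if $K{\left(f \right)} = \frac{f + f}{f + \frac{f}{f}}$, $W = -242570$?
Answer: $- \frac{48}{16858615} \approx -2.8472 \cdot 10^{-6}$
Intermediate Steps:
$B{\left(w,H \right)} = \frac{48}{91}$ ($B{\left(w,H \right)} = 5 \cdot \frac{1}{13} + 1 \cdot \frac{1}{7} = \frac{5}{13} + \frac{1}{7} = \frac{48}{91}$)
$K{\left(f \right)} = \frac{2 f}{1 + f}$ ($K{\left(f \right)} = \frac{2 f}{f + 1} = \frac{2 f}{1 + f}$)
$\frac{K{\left(B{\left(Z,-2 \right)} \right)}}{W} = \frac{2 \cdot \frac{48}{91} \frac{1}{1 + \frac{48}{91}}}{-242570} = 2 \cdot \frac{48}{91} \frac{1}{\frac{139}{91}} \left(- \frac{1}{242570}\right) = 2 \cdot \frac{48}{91} \cdot \frac{91}{139} \left(- \frac{1}{242570}\right) = \frac{96}{139} \left(- \frac{1}{242570}\right) = - \frac{48}{16858615}$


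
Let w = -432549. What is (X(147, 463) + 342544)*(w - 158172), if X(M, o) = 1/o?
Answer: -93687094136433/463 ≈ -2.0235e+11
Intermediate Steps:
(X(147, 463) + 342544)*(w - 158172) = (1/463 + 342544)*(-432549 - 158172) = (1/463 + 342544)*(-590721) = (158597873/463)*(-590721) = -93687094136433/463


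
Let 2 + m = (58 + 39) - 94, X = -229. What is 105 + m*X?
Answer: -124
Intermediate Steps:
m = 1 (m = -2 + ((58 + 39) - 94) = -2 + (97 - 94) = -2 + 3 = 1)
105 + m*X = 105 + 1*(-229) = 105 - 229 = -124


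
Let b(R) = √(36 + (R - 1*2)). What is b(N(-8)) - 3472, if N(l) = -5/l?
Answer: -3472 + √554/4 ≈ -3466.1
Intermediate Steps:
b(R) = √(34 + R) (b(R) = √(36 + (R - 2)) = √(36 + (-2 + R)) = √(34 + R))
b(N(-8)) - 3472 = √(34 - 5/(-8)) - 3472 = √(34 - 5*(-⅛)) - 3472 = √(34 + 5/8) - 3472 = √(277/8) - 3472 = √554/4 - 3472 = -3472 + √554/4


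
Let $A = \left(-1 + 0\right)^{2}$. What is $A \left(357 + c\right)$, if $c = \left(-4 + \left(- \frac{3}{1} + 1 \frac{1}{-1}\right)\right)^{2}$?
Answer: $421$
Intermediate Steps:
$A = 1$ ($A = \left(-1\right)^{2} = 1$)
$c = 64$ ($c = \left(-4 + \left(\left(-3\right) 1 + 1 \left(-1\right)\right)\right)^{2} = \left(-4 - 4\right)^{2} = \left(-8\right)^{2} = 64$)
$A \left(357 + c\right) = 1 \left(357 + 64\right) = 1 \cdot 421 = 421$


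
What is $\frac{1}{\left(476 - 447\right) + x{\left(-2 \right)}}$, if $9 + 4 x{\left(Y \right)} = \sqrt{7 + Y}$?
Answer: $\frac{107}{2861} - \frac{\sqrt{5}}{2861} \approx 0.036618$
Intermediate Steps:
$x{\left(Y \right)} = - \frac{9}{4} + \frac{\sqrt{7 + Y}}{4}$
$\frac{1}{\left(476 - 447\right) + x{\left(-2 \right)}} = \frac{1}{\left(476 - 447\right) - \left(\frac{9}{4} - \frac{\sqrt{7 - 2}}{4}\right)} = \frac{1}{\left(476 - 447\right) - \left(\frac{9}{4} - \frac{\sqrt{5}}{4}\right)} = \frac{1}{29 - \left(\frac{9}{4} - \frac{\sqrt{5}}{4}\right)} = \frac{1}{\frac{107}{4} + \frac{\sqrt{5}}{4}}$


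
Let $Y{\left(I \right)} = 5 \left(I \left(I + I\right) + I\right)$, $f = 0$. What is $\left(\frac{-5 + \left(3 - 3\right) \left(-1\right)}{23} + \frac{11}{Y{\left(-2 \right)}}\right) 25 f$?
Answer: $0$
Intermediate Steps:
$Y{\left(I \right)} = 5 I + 10 I^{2}$ ($Y{\left(I \right)} = 5 \left(I 2 I + I\right) = 5 \left(2 I^{2} + I\right) = 5 \left(I + 2 I^{2}\right) = 5 I + 10 I^{2}$)
$\left(\frac{-5 + \left(3 - 3\right) \left(-1\right)}{23} + \frac{11}{Y{\left(-2 \right)}}\right) 25 f = \left(\frac{-5 + \left(3 - 3\right) \left(-1\right)}{23} + \frac{11}{5 \left(-2\right) \left(1 + 2 \left(-2\right)\right)}\right) 25 \cdot 0 = \left(\left(-5 + \left(3 - 3\right) \left(-1\right)\right) \frac{1}{23} + \frac{11}{5 \left(-2\right) \left(1 - 4\right)}\right) 25 \cdot 0 = \left(\left(-5 + 0 \left(-1\right)\right) \frac{1}{23} + \frac{11}{5 \left(-2\right) \left(-3\right)}\right) 25 \cdot 0 = \left(\left(-5 + 0\right) \frac{1}{23} + \frac{11}{30}\right) 25 \cdot 0 = \left(\left(-5\right) \frac{1}{23} + 11 \cdot \frac{1}{30}\right) 25 \cdot 0 = \left(- \frac{5}{23} + \frac{11}{30}\right) 25 \cdot 0 = \frac{103}{690} \cdot 25 \cdot 0 = \frac{515}{138} \cdot 0 = 0$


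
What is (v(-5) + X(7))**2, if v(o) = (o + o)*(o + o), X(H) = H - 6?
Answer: 10201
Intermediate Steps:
X(H) = -6 + H
v(o) = 4*o**2 (v(o) = (2*o)*(2*o) = 4*o**2)
(v(-5) + X(7))**2 = (4*(-5)**2 + (-6 + 7))**2 = (4*25 + 1)**2 = (100 + 1)**2 = 101**2 = 10201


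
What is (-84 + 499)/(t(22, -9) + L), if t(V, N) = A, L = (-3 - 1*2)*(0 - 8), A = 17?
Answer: 415/57 ≈ 7.2807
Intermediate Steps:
L = 40 (L = (-3 - 2)*(-8) = -5*(-8) = 40)
t(V, N) = 17
(-84 + 499)/(t(22, -9) + L) = (-84 + 499)/(17 + 40) = 415/57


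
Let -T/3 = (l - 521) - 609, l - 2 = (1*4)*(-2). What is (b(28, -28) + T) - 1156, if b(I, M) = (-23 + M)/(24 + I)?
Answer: 117053/52 ≈ 2251.0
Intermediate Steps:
b(I, M) = (-23 + M)/(24 + I)
l = -6 (l = 2 + (1*4)*(-2) = 2 + 4*(-2) = 2 - 8 = -6)
T = 3408 (T = -3*((-6 - 521) - 609) = -3*(-527 - 609) = -3*(-1136) = 3408)
(b(28, -28) + T) - 1156 = ((-23 - 28)/(24 + 28) + 3408) - 1156 = (-51/52 + 3408) - 1156 = 177165/52 - 1156 = 117053/52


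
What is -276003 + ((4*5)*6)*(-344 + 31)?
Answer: -313563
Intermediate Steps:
-276003 + ((4*5)*6)*(-344 + 31) = -276003 + (20*6)*(-313) = -276003 + 120*(-313) = -276003 - 37560 = -313563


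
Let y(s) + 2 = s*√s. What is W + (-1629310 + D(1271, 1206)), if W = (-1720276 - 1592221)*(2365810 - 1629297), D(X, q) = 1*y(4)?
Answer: -2439698732265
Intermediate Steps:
y(s) = -2 + s^(3/2) (y(s) = -2 + s*√s = -2 + s^(3/2))
D(X, q) = 6 (D(X, q) = 1*(-2 + 4^(3/2)) = 1*(-2 + 8) = 1*6 = 6)
W = -2439697102961 (W = -3312497*736513 = -2439697102961)
W + (-1629310 + D(1271, 1206)) = -2439697102961 + (-1629310 + 6) = -2439697102961 - 1629304 = -2439698732265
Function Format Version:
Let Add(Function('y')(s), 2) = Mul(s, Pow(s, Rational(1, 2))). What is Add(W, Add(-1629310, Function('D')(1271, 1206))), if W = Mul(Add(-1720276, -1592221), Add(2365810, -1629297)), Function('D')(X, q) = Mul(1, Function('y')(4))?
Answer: -2439698732265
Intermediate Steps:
Function('y')(s) = Add(-2, Pow(s, Rational(3, 2))) (Function('y')(s) = Add(-2, Mul(s, Pow(s, Rational(1, 2)))) = Add(-2, Pow(s, Rational(3, 2))))
Function('D')(X, q) = 6 (Function('D')(X, q) = Mul(1, Add(-2, Pow(4, Rational(3, 2)))) = Mul(1, Add(-2, 8)) = Mul(1, 6) = 6)
W = -2439697102961 (W = Mul(-3312497, 736513) = -2439697102961)
Add(W, Add(-1629310, Function('D')(1271, 1206))) = Add(-2439697102961, Add(-1629310, 6)) = Add(-2439697102961, -1629304) = -2439698732265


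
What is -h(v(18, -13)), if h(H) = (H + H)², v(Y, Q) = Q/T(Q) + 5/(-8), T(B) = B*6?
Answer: -121/144 ≈ -0.84028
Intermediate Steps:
T(B) = 6*B
v(Y, Q) = -11/24 (v(Y, Q) = Q/((6*Q)) + 5/(-8) = Q*(1/(6*Q)) + 5*(-⅛) = ⅙ - 5/8 = -11/24)
h(H) = 4*H² (h(H) = (2*H)² = 4*H²)
-h(v(18, -13)) = -4*(-11/24)² = -4*121/576 = -1*121/144 = -121/144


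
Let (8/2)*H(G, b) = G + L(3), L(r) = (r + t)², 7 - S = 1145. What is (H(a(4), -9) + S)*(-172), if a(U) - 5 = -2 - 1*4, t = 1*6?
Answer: 192296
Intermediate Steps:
t = 6
a(U) = -1 (a(U) = 5 + (-2 - 1*4) = 5 + (-2 - 4) = 5 - 6 = -1)
S = -1138 (S = 7 - 1*1145 = 7 - 1145 = -1138)
L(r) = (6 + r)² (L(r) = (r + 6)² = (6 + r)²)
H(G, b) = 81/4 + G/4 (H(G, b) = (G + (6 + 3)²)/4 = (G + 9²)/4 = (G + 81)/4 = (81 + G)/4 = 81/4 + G/4)
(H(a(4), -9) + S)*(-172) = ((81/4 + (¼)*(-1)) - 1138)*(-172) = ((81/4 - ¼) - 1138)*(-172) = (20 - 1138)*(-172) = -1118*(-172) = 192296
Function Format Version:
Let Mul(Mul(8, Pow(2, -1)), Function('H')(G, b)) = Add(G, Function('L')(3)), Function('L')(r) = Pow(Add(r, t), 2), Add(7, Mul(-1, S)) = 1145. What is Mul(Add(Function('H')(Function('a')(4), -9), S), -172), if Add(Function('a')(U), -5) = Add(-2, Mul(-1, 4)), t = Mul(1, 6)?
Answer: 192296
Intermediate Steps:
t = 6
Function('a')(U) = -1 (Function('a')(U) = Add(5, Add(-2, Mul(-1, 4))) = Add(5, Add(-2, -4)) = Add(5, -6) = -1)
S = -1138 (S = Add(7, Mul(-1, 1145)) = Add(7, -1145) = -1138)
Function('L')(r) = Pow(Add(6, r), 2) (Function('L')(r) = Pow(Add(r, 6), 2) = Pow(Add(6, r), 2))
Function('H')(G, b) = Add(Rational(81, 4), Mul(Rational(1, 4), G)) (Function('H')(G, b) = Mul(Rational(1, 4), Add(G, Pow(Add(6, 3), 2))) = Mul(Rational(1, 4), Add(G, Pow(9, 2))) = Mul(Rational(1, 4), Add(G, 81)) = Mul(Rational(1, 4), Add(81, G)) = Add(Rational(81, 4), Mul(Rational(1, 4), G)))
Mul(Add(Function('H')(Function('a')(4), -9), S), -172) = Mul(Add(Add(Rational(81, 4), Mul(Rational(1, 4), -1)), -1138), -172) = Mul(Add(Add(Rational(81, 4), Rational(-1, 4)), -1138), -172) = Mul(Add(20, -1138), -172) = Mul(-1118, -172) = 192296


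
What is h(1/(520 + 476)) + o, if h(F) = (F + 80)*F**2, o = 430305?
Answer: 425161967180161/988047936 ≈ 4.3031e+5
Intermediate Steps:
h(F) = F**2*(80 + F) (h(F) = (80 + F)*F**2 = F**2*(80 + F))
h(1/(520 + 476)) + o = (1/(520 + 476))**2*(80 + 1/(520 + 476)) + 430305 = (1/996)**2*(80 + 1/996) + 430305 = (1/992016)*(79681/996) + 430305 = 79681/988047936 + 430305 = 425161967180161/988047936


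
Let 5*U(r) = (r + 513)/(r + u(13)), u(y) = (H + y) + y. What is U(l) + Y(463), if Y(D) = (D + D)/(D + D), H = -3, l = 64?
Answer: 1012/435 ≈ 2.3264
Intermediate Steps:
u(y) = -3 + 2*y (u(y) = (-3 + y) + y = -3 + 2*y)
Y(D) = 1 (Y(D) = (2*D)/((2*D)) = (2*D)*(1/(2*D)) = 1)
U(r) = (513 + r)/(5*(23 + r)) (U(r) = ((r + 513)/(r + (-3 + 2*13)))/5 = ((513 + r)/(r + (-3 + 26)))/5 = ((513 + r)/(r + 23))/5 = ((513 + r)/(23 + r))/5 = (513 + r)/(5*(23 + r)))
U(l) + Y(463) = (513 + 64)/(5*(23 + 64)) + 1 = (1/5)*577/87 + 1 = (1/5)*(1/87)*577 + 1 = 577/435 + 1 = 1012/435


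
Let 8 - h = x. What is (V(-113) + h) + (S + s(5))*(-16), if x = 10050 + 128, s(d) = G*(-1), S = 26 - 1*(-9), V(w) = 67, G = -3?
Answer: -10711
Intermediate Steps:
S = 35 (S = 26 + 9 = 35)
s(d) = 3 (s(d) = -3*(-1) = 3)
x = 10178
h = -10170 (h = 8 - 1*10178 = 8 - 10178 = -10170)
(V(-113) + h) + (S + s(5))*(-16) = (67 - 10170) + (35 + 3)*(-16) = -10103 + 38*(-16) = -10103 - 608 = -10711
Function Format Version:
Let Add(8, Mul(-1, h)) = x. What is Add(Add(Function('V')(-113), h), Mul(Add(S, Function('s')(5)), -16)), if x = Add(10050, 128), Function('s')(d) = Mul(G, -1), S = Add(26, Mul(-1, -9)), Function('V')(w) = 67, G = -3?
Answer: -10711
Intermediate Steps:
S = 35 (S = Add(26, 9) = 35)
Function('s')(d) = 3 (Function('s')(d) = Mul(-3, -1) = 3)
x = 10178
h = -10170 (h = Add(8, Mul(-1, 10178)) = Add(8, -10178) = -10170)
Add(Add(Function('V')(-113), h), Mul(Add(S, Function('s')(5)), -16)) = Add(Add(67, -10170), Mul(Add(35, 3), -16)) = Add(-10103, Mul(38, -16)) = Add(-10103, -608) = -10711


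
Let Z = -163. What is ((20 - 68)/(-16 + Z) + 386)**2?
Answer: 4780616164/32041 ≈ 1.4920e+5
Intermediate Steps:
((20 - 68)/(-16 + Z) + 386)**2 = ((20 - 68)/(-16 - 163) + 386)**2 = (-48/(-179) + 386)**2 = (-48*(-1/179) + 386)**2 = (48/179 + 386)**2 = (69142/179)**2 = 4780616164/32041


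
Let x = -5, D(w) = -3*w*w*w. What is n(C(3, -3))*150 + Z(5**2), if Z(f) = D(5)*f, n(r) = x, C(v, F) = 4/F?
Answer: -10125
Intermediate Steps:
D(w) = -3*w**3 (D(w) = -3*w**2*w = -3*w**3)
n(r) = -5
Z(f) = -375*f (Z(f) = (-3*5**3)*f = (-3*125)*f = -375*f)
n(C(3, -3))*150 + Z(5**2) = -5*150 - 375*5**2 = -750 - 375*25 = -750 - 9375 = -10125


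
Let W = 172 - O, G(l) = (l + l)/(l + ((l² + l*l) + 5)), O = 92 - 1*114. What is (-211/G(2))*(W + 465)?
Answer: -2085735/4 ≈ -5.2143e+5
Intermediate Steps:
O = -22 (O = 92 - 114 = -22)
G(l) = 2*l/(5 + l + 2*l²) (G(l) = (2*l)/(l + ((l² + l²) + 5)) = (2*l)/(l + (2*l² + 5)) = (2*l)/(l + (5 + 2*l²)) = (2*l)/(5 + l + 2*l²) = 2*l/(5 + l + 2*l²))
W = 194 (W = 172 - 1*(-22) = 172 + 22 = 194)
(-211/G(2))*(W + 465) = (-211/(2*2/(5 + 2 + 2*2²)))*(194 + 465) = -211/(2*2/(5 + 2 + 2*4))*659 = -211/(2*2/(5 + 2 + 8))*659 = -211/(2*2/15)*659 = -211/(2*2*(1/15))*659 = -211/4/15*659 = -211*15/4*659 = -3165/4*659 = -2085735/4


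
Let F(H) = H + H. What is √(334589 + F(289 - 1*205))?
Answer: √334757 ≈ 578.58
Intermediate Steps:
F(H) = 2*H
√(334589 + F(289 - 1*205)) = √(334589 + 2*(289 - 1*205)) = √(334589 + 2*(289 - 205)) = √(334589 + 2*84) = √(334589 + 168) = √334757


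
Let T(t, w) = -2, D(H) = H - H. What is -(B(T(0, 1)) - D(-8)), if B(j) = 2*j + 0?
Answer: 4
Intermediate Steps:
D(H) = 0
B(j) = 2*j
-(B(T(0, 1)) - D(-8)) = -(2*(-2) - 1*0) = -(-4 + 0) = -1*(-4) = 4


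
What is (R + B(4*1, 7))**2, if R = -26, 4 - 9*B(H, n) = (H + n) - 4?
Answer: 6241/9 ≈ 693.44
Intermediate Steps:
B(H, n) = 8/9 - H/9 - n/9 (B(H, n) = 4/9 - ((H + n) - 4)/9 = 4/9 - (-4 + H + n)/9 = 4/9 + (4/9 - H/9 - n/9) = 8/9 - H/9 - n/9)
(R + B(4*1, 7))**2 = (-26 + (8/9 - 4/9 - 1/9*7))**2 = (-26 + (8/9 - 1/9*4 - 7/9))**2 = (-26 + (8/9 - 4/9 - 7/9))**2 = (-26 - 1/3)**2 = (-79/3)**2 = 6241/9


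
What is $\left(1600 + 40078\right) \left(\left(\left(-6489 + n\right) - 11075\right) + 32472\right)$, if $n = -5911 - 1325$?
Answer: $319753616$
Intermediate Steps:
$n = -7236$
$\left(1600 + 40078\right) \left(\left(\left(-6489 + n\right) - 11075\right) + 32472\right) = \left(1600 + 40078\right) \left(\left(\left(-6489 - 7236\right) - 11075\right) + 32472\right) = 41678 \left(\left(-13725 - 11075\right) + 32472\right) = 41678 \left(-24800 + 32472\right) = 41678 \cdot 7672 = 319753616$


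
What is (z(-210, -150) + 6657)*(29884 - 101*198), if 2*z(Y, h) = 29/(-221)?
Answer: 14544110195/221 ≈ 6.5810e+7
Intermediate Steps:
z(Y, h) = -29/442 (z(Y, h) = (29/(-221))/2 = (29*(-1/221))/2 = (½)*(-29/221) = -29/442)
(z(-210, -150) + 6657)*(29884 - 101*198) = (-29/442 + 6657)*(29884 - 101*198) = 2942365*(29884 - 19998)/442 = (2942365/442)*9886 = 14544110195/221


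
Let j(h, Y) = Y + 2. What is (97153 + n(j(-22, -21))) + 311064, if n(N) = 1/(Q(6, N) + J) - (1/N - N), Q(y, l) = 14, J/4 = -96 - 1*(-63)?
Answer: 915180015/2242 ≈ 4.0820e+5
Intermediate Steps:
J = -132 (J = 4*(-96 - 1*(-63)) = 4*(-96 + 63) = 4*(-33) = -132)
j(h, Y) = 2 + Y
n(N) = -1/118 + N - 1/N (n(N) = 1/(14 - 132) - (1/N - N) = 1/(-118) + (N - 1/N) = -1/118 + (N - 1/N) = -1/118 + N - 1/N)
(97153 + n(j(-22, -21))) + 311064 = (97153 + (-1/118 + (2 - 21) - 1/(2 - 21))) + 311064 = (97153 + (-1/118 - 19 - 1/(-19))) + 311064 = (97153 + (-1/118 - 19 - 1*(-1/19))) + 311064 = (97153 + (-1/118 - 19 + 1/19)) + 311064 = (97153 - 42499/2242) + 311064 = 217774527/2242 + 311064 = 915180015/2242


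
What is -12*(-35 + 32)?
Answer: 36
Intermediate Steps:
-12*(-35 + 32) = -12*(-3) = 36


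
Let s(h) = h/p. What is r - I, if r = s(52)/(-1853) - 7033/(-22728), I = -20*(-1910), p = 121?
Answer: -194662303336627/5095913064 ≈ -38200.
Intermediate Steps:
s(h) = h/121
I = 38200
r = 1575708173/5095913064 (r = ((1/121)*52)/(-1853) - 7033/(-22728) = (52/121)*(-1/1853) - 7033*(-1/22728) = -52/224213 + 7033/22728 = 1575708173/5095913064 ≈ 0.30921)
r - I = 1575708173/5095913064 - 1*38200 = 1575708173/5095913064 - 38200 = -194662303336627/5095913064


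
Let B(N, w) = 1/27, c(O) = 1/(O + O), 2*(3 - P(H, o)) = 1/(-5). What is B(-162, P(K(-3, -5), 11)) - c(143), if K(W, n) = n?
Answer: 259/7722 ≈ 0.033541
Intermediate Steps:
P(H, o) = 31/10 (P(H, o) = 3 - 1/2/(-5) = 3 - 1/2*(-1/5) = 3 + 1/10 = 31/10)
c(O) = 1/(2*O)
B(N, w) = 1/27
B(-162, P(K(-3, -5), 11)) - c(143) = 1/27 - 1/(2*143) = 1/27 - 1*1/286 = 1/27 - 1/286 = 259/7722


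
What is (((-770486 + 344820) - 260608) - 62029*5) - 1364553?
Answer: -2360972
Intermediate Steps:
(((-770486 + 344820) - 260608) - 62029*5) - 1364553 = ((-425666 - 260608) - 310145) - 1364553 = (-686274 - 310145) - 1364553 = -996419 - 1364553 = -2360972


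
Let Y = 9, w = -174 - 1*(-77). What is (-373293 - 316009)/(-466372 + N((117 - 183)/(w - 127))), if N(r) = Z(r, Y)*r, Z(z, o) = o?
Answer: 77201824/52233367 ≈ 1.4780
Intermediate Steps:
w = -97 (w = -174 + 77 = -97)
N(r) = 9*r
(-373293 - 316009)/(-466372 + N((117 - 183)/(w - 127))) = (-373293 - 316009)/(-466372 + 9*((117 - 183)/(-97 - 127))) = -689302/(-466372 + 9*(-66/(-224))) = -689302/(-466372 + 9*(-66*(-1/224))) = -689302/(-466372 + 9*(33/112)) = -689302/(-466372 + 297/112) = -689302/(-52233367/112) = -689302*(-112/52233367) = 77201824/52233367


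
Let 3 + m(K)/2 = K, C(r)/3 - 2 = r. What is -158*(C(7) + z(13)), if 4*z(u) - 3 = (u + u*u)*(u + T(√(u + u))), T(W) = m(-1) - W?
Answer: -80659/2 + 7189*√26 ≈ -3672.6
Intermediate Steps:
C(r) = 6 + 3*r
m(K) = -6 + 2*K
T(W) = -8 - W (T(W) = (-6 + 2*(-1)) - W = (-6 - 2) - W = -8 - W)
z(u) = ¾ + (u + u²)*(-8 + u - √2*√u)/4 (z(u) = ¾ + ((u + u*u)*(u + (-8 - √(u + u))))/4 = ¾ + ((u + u²)*(u + (-8 - √(2*u))))/4 = ¾ + ((u + u²)*(u + (-8 - √2*√u)))/4 = ¾ + ((u + u²)*(-8 + u - √2*√u))/4 = ¾ + (u + u²)*(-8 + u - √2*√u)/4)
-158*(C(7) + z(13)) = -158*((6 + 3*7) + (¾ - 2*13 - 7/4*13² + (¼)*13³ - √2*13^(3/2)/4 - √2*13^(5/2)/4)) = -158*((6 + 21) + (¾ - 26 - 7/4*169 + (¼)*2197 - √2*13*√13/4 - √2*169*√13/4)) = -158*(27 + (¾ - 26 - 1183/4 + 2197/4 - 13*√26/4 - 169*√26/4)) = -158*(27 + (913/4 - 91*√26/2)) = -158*(1021/4 - 91*√26/2) = -80659/2 + 7189*√26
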